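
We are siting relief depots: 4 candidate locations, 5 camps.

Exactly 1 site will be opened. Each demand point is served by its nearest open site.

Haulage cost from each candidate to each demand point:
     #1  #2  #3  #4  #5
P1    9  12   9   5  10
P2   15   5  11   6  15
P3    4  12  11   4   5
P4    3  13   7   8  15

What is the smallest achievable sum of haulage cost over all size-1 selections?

Open {P3}.
  #1→P3 4, #2→P3 12, #3→P3 11, #4→P3 4, #5→P3 5  ⇒ total 36.
Compare {P1}: total 45.
Compare {P4}: total 46.
No size-1 selection does better; minimum is 36.

36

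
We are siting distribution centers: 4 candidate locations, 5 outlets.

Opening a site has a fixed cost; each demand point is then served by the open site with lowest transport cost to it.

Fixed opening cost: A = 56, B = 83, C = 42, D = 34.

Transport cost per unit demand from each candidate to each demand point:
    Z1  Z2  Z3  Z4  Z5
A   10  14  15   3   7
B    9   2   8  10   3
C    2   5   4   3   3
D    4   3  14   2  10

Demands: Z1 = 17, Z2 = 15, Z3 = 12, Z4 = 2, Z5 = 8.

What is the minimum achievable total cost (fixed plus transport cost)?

229

Open {C}: assign each demand point to its cheapest open site.
  Z1→C 17×2=34, Z2→C 15×5=75, Z3→C 12×4=48, Z4→C 2×3=6, Z5→C 8×3=24
  transport cost 187, fixed 42 → total 229.
Compare {C, D}: transport cost 155 + fixed 76 = 231.
Compare {B, C}: transport cost 142 + fixed 125 = 267.
Compare {A, C}: transport cost 187 + fixed 98 = 285.
All other subsets cost ≥ 231. Minimum total cost: 229.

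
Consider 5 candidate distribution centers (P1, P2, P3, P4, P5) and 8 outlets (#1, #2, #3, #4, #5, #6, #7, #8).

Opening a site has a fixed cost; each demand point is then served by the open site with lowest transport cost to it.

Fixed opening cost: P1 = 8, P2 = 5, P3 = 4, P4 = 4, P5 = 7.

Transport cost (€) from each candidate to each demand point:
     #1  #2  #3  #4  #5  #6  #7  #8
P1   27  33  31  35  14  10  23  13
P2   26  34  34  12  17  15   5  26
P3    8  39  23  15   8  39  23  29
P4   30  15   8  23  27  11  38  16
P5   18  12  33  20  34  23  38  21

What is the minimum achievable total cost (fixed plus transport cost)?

Open {P2, P3, P4}: assign each demand point to its cheapest open site.
  #1→P3 8, #2→P4 15, #3→P4 8, #4→P2 12, #5→P3 8, #6→P4 11, #7→P2 5, #8→P4 16
  transport cost 83, fixed 13 → total 96.
Compare {P1, P2, P3, P4}: transport cost 79 + fixed 21 = 100.
Compare {P2, P3, P4, P5}: transport cost 80 + fixed 20 = 100.
Compare {P1, P2, P3, P4, P5}: transport cost 76 + fixed 28 = 104.
All other subsets cost ≥ 100. Minimum total cost: 96.

96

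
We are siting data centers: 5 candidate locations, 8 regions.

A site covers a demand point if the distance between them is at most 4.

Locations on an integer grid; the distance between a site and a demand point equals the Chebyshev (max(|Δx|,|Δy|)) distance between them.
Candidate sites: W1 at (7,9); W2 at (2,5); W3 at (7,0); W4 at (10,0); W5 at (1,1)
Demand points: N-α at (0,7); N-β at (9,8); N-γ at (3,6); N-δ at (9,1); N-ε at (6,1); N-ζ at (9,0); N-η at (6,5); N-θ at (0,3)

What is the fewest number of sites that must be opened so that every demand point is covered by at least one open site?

Coverage sets (demand points within 4 of each site):
  W1: {N-β, N-γ, N-η}
  W2: {N-α, N-γ, N-ε, N-η, N-θ}
  W3: {N-δ, N-ε, N-ζ}
  W4: {N-δ, N-ε, N-ζ}
  W5: {N-θ}
No 2 sites suffice: every size-2 union leaves at least one demand point uncovered.
But {W1, W2, W3} covers everything, so the minimum is 3.

3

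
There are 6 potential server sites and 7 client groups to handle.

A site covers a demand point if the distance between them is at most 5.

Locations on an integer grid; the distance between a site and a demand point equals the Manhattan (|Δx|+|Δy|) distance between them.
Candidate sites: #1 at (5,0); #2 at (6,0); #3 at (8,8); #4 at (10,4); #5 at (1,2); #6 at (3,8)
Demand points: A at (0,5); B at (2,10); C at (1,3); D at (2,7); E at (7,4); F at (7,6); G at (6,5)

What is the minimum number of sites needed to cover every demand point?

Coverage sets (demand points within 5 of each site):
  #1: {}
  #2: {E, G}
  #3: {E, F, G}
  #4: {E, F, G}
  #5: {A, C}
  #6: {B, D}
No 2 sites suffice: every size-2 union leaves at least one demand point uncovered.
But {#3, #5, #6} covers everything, so the minimum is 3.

3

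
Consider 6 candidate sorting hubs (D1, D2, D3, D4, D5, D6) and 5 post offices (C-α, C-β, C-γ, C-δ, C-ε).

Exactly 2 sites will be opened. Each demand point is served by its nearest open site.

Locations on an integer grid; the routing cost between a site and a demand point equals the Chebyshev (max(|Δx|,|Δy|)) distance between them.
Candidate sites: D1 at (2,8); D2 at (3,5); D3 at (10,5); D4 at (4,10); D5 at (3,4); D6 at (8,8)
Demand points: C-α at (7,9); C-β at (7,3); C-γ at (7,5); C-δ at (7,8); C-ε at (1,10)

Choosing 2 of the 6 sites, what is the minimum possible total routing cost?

12

Open {D1, D6}.
  C-α→D6 1, C-β→D1 5, C-γ→D6 3, C-δ→D6 1, C-ε→D1 2  ⇒ total 12.
Compare {D4, D6}: total 13.
Compare {D2, D6}: total 14.
No size-2 selection does better; minimum is 12.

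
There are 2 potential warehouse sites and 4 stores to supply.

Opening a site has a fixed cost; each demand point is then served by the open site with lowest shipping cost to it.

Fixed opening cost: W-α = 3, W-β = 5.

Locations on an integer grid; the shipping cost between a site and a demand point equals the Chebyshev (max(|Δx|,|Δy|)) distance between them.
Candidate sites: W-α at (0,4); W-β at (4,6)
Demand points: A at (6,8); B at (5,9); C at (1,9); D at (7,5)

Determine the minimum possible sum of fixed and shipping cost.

16

Open {W-β}: assign each demand point to its cheapest open site.
  A→W-β 2, B→W-β 3, C→W-β 3, D→W-β 3
  shipping cost 11, fixed 5 → total 16.
Compare {W-α, W-β}: shipping cost 11 + fixed 8 = 19.
Compare {W-α}: shipping cost 23 + fixed 3 = 26.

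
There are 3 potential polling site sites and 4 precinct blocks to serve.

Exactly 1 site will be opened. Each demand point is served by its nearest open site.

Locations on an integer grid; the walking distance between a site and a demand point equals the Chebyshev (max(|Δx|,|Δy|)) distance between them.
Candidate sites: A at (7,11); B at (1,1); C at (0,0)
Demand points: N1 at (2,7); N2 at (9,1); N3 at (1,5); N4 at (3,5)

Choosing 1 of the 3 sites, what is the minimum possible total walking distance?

22

Open {B}.
  N1→B 6, N2→B 8, N3→B 4, N4→B 4  ⇒ total 22.
Compare {C}: total 26.
Compare {A}: total 27.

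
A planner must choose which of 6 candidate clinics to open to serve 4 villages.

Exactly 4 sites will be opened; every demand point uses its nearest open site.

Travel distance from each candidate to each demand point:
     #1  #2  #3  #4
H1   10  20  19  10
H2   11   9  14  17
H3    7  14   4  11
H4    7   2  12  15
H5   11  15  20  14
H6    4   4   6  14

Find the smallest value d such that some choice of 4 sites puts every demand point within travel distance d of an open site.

Open {H1, H2, H3, H4}.
  Farthest demand point is #4 at travel distance 10 (to H1); all others are ≤ 10.
With {H1, H2, H3, H5} the worst case is 10.
With {H1, H2, H3, H6} the worst case is 10.
No size-4 selection achieves below 10.

10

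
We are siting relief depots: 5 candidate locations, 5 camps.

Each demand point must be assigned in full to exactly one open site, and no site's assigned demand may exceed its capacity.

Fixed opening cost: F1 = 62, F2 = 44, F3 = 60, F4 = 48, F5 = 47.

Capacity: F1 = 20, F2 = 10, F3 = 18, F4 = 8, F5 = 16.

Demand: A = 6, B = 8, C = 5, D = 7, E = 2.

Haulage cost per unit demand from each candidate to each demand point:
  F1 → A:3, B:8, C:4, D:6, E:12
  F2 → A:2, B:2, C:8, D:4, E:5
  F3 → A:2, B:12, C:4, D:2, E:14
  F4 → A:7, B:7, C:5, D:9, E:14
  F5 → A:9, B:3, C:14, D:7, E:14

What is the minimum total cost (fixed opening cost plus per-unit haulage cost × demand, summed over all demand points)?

176

Open {F2, F3}; cheapest assignment that respects the capacities:
  F2 (cap 10, load 10): B, E — cost 8×2 + 2×5 = 26
  F3 (cap 18, load 18): A, C, D — cost 6×2 + 5×4 + 7×2 = 46
  Shipping 72, fixed 104 → total 176.
  Any other capacity-feasible assignment to {F2, F3} ships for at least 72.
Compare {F3, F5}: its best feasible assignment gives total 205.
Compare {F1, F2}: its best feasible assignment gives total 212.
Every other set of open sites that can feasibly serve all demand totals ≥ 205 even under its best assignment. Minimum: 176.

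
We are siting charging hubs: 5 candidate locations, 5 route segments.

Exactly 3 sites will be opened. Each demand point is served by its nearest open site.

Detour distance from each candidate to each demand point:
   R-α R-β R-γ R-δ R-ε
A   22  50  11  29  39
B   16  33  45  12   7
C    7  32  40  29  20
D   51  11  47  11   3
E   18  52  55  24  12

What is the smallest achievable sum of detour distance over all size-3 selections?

Open {A, C, D}.
  R-α→C 7, R-β→D 11, R-γ→A 11, R-δ→D 11, R-ε→D 3  ⇒ total 43.
Compare {A, B, D}: total 52.
Compare {A, D, E}: total 54.
No size-3 selection does better; minimum is 43.

43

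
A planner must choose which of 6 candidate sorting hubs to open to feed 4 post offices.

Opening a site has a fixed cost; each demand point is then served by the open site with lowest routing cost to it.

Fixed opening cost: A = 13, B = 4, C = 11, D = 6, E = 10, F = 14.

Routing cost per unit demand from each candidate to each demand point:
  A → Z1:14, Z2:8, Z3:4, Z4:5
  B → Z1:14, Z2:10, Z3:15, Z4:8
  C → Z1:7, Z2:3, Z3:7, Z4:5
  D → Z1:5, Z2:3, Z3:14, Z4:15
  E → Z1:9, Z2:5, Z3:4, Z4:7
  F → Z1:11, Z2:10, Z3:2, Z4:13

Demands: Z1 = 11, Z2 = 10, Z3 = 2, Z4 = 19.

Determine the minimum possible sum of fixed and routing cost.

Open {A, D}: assign each demand point to its cheapest open site.
  Z1→D 11×5=55, Z2→D 10×3=30, Z3→A 2×4=8, Z4→A 19×5=95
  routing cost 188, fixed 19 → total 207.
Compare {C, D}: routing cost 194 + fixed 17 = 211.
Compare {A, B, D}: routing cost 188 + fixed 23 = 211.
Compare {B, C, D}: routing cost 194 + fixed 21 = 215.
All other subsets cost ≥ 211. Minimum total cost: 207.

207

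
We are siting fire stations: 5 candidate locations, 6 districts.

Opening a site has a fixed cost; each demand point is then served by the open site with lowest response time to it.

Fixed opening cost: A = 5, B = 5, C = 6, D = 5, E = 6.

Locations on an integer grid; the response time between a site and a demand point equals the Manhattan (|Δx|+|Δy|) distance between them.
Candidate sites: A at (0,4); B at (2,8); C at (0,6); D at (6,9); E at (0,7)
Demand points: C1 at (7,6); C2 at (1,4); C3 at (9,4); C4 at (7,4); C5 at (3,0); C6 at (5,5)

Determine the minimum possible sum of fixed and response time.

Open {A, D}: assign each demand point to its cheapest open site.
  C1→D 4, C2→A 1, C3→D 8, C4→D 6, C5→A 7, C6→D 5
  response time 31, fixed 10 → total 41.
Compare {A}: response time 39 + fixed 5 = 44.
Compare {C, D}: response time 35 + fixed 11 = 46.
Compare {A, B, D}: response time 31 + fixed 15 = 46.
All other subsets cost ≥ 44. Minimum total cost: 41.

41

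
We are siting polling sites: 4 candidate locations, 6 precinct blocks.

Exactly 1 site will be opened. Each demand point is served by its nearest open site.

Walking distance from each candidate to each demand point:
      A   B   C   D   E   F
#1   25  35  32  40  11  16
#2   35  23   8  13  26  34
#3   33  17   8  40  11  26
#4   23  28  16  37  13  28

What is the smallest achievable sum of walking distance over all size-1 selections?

Open {#3}.
  A→#3 33, B→#3 17, C→#3 8, D→#3 40, E→#3 11, F→#3 26  ⇒ total 135.
Compare {#2}: total 139.
Compare {#4}: total 145.
No size-1 selection does better; minimum is 135.

135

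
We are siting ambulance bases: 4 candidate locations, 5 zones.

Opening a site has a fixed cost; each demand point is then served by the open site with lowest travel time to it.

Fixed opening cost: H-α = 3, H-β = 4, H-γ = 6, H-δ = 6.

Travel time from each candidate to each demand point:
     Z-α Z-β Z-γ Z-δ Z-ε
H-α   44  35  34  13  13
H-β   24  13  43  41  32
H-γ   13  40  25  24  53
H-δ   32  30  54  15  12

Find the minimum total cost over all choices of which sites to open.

Open {H-α, H-β, H-γ}: assign each demand point to its cheapest open site.
  Z-α→H-γ 13, Z-β→H-β 13, Z-γ→H-γ 25, Z-δ→H-α 13, Z-ε→H-α 13
  travel time 77, fixed 13 → total 90.
Compare {H-β, H-γ, H-δ}: travel time 78 + fixed 16 = 94.
Compare {H-α, H-β, H-γ, H-δ}: travel time 76 + fixed 19 = 95.
Compare {H-α, H-β}: travel time 97 + fixed 7 = 104.
All other subsets cost ≥ 94. Minimum total cost: 90.

90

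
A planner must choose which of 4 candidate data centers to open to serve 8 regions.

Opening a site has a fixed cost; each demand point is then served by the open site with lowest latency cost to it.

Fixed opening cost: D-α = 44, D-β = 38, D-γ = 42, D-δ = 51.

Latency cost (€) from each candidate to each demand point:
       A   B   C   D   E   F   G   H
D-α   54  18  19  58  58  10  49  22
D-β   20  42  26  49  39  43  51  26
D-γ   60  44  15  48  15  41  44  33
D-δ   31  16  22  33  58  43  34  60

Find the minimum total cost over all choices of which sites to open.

Open {D-α, D-β}: assign each demand point to its cheapest open site.
  A→D-β 20, B→D-α 18, C→D-α 19, D→D-β 49, E→D-β 39, F→D-α 10, G→D-α 49, H→D-α 22
  latency cost 226, fixed 82 → total 308.
Compare {D-γ, D-δ}: latency cost 218 + fixed 93 = 311.
Compare {D-α, D-γ}: latency cost 226 + fixed 86 = 312.
Compare {D-α, D-γ, D-δ}: latency cost 176 + fixed 137 = 313.
All other subsets cost ≥ 311. Minimum total cost: 308.

308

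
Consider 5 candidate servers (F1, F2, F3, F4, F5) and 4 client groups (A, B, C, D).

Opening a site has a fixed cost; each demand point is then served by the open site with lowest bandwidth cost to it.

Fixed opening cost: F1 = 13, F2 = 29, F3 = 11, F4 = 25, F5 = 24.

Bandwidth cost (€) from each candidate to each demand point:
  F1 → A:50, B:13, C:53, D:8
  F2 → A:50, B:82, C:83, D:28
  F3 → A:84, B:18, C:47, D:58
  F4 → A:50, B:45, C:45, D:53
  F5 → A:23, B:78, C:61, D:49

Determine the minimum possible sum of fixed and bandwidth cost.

134

Open {F1, F5}: assign each demand point to its cheapest open site.
  A→F5 23, B→F1 13, C→F1 53, D→F1 8
  bandwidth cost 97, fixed 37 → total 134.
Compare {F1}: bandwidth cost 124 + fixed 13 = 137.
Compare {F1, F3, F5}: bandwidth cost 91 + fixed 48 = 139.
Compare {F1, F3}: bandwidth cost 118 + fixed 24 = 142.
All other subsets cost ≥ 137. Minimum total cost: 134.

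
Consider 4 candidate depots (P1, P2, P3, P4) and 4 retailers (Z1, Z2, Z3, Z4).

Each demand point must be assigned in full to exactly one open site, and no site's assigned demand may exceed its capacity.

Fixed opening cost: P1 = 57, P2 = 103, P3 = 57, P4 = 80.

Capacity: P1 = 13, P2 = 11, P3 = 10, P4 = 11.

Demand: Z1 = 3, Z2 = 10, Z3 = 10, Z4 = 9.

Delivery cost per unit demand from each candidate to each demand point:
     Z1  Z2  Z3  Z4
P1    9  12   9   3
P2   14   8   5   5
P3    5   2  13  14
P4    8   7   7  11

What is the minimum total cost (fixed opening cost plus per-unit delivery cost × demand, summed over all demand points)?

338

Open {P1, P3, P4}; cheapest assignment that respects the capacities:
  P1 (cap 13, load 12): Z1, Z4 — cost 3×9 + 9×3 = 54
  P3 (cap 10, load 10): Z2 — cost 10×2 = 20
  P4 (cap 11, load 10): Z3 — cost 10×7 = 70
  Shipping 144, fixed 194 → total 338.
  Any other capacity-feasible assignment to {P1, P3, P4} ships for at least 144.
Compare {P1, P2, P3}: its best feasible assignment gives total 341.
Compare {P1, P2, P4}: its best feasible assignment gives total 414.
Every other set of open sites that can feasibly serve all demand totals ≥ 341 even under its best assignment. Minimum: 338.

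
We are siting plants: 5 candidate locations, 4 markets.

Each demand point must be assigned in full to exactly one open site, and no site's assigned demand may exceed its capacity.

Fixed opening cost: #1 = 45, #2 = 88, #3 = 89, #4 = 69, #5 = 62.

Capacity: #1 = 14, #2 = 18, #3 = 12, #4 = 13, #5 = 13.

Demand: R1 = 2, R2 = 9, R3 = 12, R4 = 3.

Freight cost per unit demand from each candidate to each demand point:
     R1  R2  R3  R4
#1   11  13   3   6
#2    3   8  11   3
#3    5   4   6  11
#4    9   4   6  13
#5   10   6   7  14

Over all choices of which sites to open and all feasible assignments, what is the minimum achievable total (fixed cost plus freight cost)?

Open {#1, #4}; cheapest assignment that respects the capacities:
  #1 (cap 14, load 14): R1, R3 — cost 2×11 + 12×3 = 58
  #4 (cap 13, load 12): R2, R4 — cost 9×4 + 3×13 = 75
  Shipping 133, fixed 114 → total 247.
  Any other capacity-feasible assignment to {#1, #4} ships for at least 133.
Compare {#1, #2}: its best feasible assignment gives total 256.
Compare {#1, #3}: its best feasible assignment gives total 261.
Every other set of open sites that can feasibly serve all demand totals ≥ 256 even under its best assignment. Minimum: 247.

247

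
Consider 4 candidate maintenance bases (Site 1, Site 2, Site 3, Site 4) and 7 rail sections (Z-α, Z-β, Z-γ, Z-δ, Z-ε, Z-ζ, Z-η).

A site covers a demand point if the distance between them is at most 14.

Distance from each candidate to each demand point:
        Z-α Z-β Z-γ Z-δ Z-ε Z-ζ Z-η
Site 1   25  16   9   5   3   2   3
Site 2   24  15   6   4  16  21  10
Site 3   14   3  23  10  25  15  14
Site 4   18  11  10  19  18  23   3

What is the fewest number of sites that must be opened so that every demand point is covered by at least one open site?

Coverage sets (demand points within 14 of each site):
  Site 1: {Z-γ, Z-δ, Z-ε, Z-ζ, Z-η}
  Site 2: {Z-γ, Z-δ, Z-η}
  Site 3: {Z-α, Z-β, Z-δ, Z-η}
  Site 4: {Z-β, Z-γ, Z-η}
No single site covers all 7 demand points.
But {Site 1, Site 3} covers everything, so the minimum is 2.

2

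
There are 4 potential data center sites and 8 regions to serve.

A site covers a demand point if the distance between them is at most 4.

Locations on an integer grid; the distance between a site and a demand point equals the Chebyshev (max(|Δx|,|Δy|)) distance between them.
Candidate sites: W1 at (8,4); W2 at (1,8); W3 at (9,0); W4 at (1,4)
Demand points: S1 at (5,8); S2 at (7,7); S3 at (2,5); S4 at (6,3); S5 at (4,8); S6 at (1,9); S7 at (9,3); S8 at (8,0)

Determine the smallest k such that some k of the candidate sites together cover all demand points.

Coverage sets (demand points within 4 of each site):
  W1: {S1, S2, S4, S5, S7, S8}
  W2: {S1, S3, S5, S6}
  W3: {S4, S7, S8}
  W4: {S1, S3, S5}
No single site covers all 8 demand points.
But {W1, W2} covers everything, so the minimum is 2.

2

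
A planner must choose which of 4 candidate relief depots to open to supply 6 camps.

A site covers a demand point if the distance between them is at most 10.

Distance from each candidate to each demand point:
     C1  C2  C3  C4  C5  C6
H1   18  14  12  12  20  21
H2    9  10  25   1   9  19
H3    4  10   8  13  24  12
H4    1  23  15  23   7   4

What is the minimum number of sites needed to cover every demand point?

Coverage sets (demand points within 10 of each site):
  H1: {}
  H2: {C1, C2, C4, C5}
  H3: {C1, C2, C3}
  H4: {C1, C5, C6}
No 2 sites suffice: every size-2 union leaves at least one demand point uncovered.
But {H2, H3, H4} covers everything, so the minimum is 3.

3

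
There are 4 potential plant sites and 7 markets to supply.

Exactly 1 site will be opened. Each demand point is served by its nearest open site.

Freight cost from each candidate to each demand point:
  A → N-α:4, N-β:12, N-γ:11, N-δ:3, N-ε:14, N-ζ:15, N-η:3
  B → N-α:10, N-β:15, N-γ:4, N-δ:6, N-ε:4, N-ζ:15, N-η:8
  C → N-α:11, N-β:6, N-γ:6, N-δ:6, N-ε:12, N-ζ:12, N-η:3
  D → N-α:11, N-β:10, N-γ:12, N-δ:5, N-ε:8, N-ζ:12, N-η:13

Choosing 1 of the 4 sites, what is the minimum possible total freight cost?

Open {C}.
  N-α→C 11, N-β→C 6, N-γ→C 6, N-δ→C 6, N-ε→C 12, N-ζ→C 12, N-η→C 3  ⇒ total 56.
Compare {A}: total 62.
Compare {B}: total 62.
No size-1 selection does better; minimum is 56.

56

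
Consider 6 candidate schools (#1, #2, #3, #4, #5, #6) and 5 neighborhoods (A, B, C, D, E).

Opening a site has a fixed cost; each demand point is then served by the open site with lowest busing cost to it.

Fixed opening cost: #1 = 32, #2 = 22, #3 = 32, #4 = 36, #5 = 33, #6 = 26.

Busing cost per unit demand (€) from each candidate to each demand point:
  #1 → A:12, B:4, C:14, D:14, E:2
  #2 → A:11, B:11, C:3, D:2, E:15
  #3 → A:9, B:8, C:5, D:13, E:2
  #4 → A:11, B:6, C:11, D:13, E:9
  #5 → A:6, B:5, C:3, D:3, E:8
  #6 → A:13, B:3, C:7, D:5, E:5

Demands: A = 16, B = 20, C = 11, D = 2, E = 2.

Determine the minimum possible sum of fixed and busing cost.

264

Open {#5, #6}: assign each demand point to its cheapest open site.
  A→#5 16×6=96, B→#6 20×3=60, C→#5 11×3=33, D→#5 2×3=6, E→#6 2×5=10
  busing cost 205, fixed 59 → total 264.
Compare {#5}: busing cost 251 + fixed 33 = 284.
Compare {#1, #5}: busing cost 219 + fixed 65 = 284.
Compare {#2, #5, #6}: busing cost 203 + fixed 81 = 284.
All other subsets cost ≥ 284. Minimum total cost: 264.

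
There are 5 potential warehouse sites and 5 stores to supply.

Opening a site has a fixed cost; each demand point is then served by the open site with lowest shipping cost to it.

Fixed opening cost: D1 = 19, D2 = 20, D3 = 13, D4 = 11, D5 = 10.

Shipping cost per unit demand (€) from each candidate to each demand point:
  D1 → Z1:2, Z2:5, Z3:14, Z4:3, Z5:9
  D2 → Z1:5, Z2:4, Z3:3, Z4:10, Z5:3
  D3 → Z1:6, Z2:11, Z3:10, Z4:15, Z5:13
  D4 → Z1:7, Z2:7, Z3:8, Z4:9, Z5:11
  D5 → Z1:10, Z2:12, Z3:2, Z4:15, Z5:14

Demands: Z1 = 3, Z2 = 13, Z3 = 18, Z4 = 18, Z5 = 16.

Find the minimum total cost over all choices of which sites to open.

Open {D1, D2, D5}: assign each demand point to its cheapest open site.
  Z1→D1 3×2=6, Z2→D2 13×4=52, Z3→D5 18×2=36, Z4→D1 18×3=54, Z5→D2 16×3=48
  shipping cost 196, fixed 49 → total 245.
Compare {D1, D2}: shipping cost 214 + fixed 39 = 253.
Compare {D1, D2, D4, D5}: shipping cost 196 + fixed 60 = 256.
Compare {D1, D2, D3, D5}: shipping cost 196 + fixed 62 = 258.
All other subsets cost ≥ 253. Minimum total cost: 245.

245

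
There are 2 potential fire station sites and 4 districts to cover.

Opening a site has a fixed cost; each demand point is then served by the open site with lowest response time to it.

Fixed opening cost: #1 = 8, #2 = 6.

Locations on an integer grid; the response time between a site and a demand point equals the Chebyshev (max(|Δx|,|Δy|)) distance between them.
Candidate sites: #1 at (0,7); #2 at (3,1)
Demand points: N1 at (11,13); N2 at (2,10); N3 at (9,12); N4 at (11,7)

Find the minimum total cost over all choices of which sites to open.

42

Open {#1}: assign each demand point to its cheapest open site.
  N1→#1 11, N2→#1 3, N3→#1 9, N4→#1 11
  response time 34, fixed 8 → total 42.
Compare {#1, #2}: response time 31 + fixed 14 = 45.
Compare {#2}: response time 40 + fixed 6 = 46.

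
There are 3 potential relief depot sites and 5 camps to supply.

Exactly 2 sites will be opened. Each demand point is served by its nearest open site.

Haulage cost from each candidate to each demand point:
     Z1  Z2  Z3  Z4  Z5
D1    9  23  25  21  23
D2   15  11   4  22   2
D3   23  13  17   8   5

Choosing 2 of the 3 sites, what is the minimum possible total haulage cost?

40

Open {D2, D3}.
  Z1→D2 15, Z2→D2 11, Z3→D2 4, Z4→D3 8, Z5→D2 2  ⇒ total 40.
Compare {D1, D2}: total 47.
Compare {D1, D3}: total 52.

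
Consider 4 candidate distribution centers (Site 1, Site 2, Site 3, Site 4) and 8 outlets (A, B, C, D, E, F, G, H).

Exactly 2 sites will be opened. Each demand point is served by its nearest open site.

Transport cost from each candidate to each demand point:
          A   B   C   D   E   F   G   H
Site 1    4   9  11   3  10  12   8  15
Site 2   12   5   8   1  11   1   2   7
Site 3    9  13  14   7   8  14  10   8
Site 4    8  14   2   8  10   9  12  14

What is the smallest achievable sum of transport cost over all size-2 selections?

Open {Site 2, Site 4}.
  A→Site 4 8, B→Site 2 5, C→Site 4 2, D→Site 2 1, E→Site 4 10, F→Site 2 1, G→Site 2 2, H→Site 2 7  ⇒ total 36.
Compare {Site 1, Site 2}: total 38.
Compare {Site 2, Site 3}: total 41.
No size-2 selection does better; minimum is 36.

36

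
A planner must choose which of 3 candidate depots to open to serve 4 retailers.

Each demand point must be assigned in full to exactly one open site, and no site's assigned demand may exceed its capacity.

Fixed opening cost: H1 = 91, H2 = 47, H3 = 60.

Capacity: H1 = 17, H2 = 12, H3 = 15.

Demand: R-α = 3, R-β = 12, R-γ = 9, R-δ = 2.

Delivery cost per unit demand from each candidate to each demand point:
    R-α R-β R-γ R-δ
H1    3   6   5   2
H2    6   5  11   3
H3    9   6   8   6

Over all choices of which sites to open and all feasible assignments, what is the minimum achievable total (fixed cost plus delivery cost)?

256

Open {H1, H2}; cheapest assignment that respects the capacities:
  H1 (cap 17, load 14): R-α, R-γ, R-δ — cost 3×3 + 9×5 + 2×2 = 58
  H2 (cap 12, load 12): R-β — cost 12×5 = 60
  Shipping 118, fixed 138 → total 256.
  Any other capacity-feasible assignment to {H1, H2} ships for at least 118.
Compare {H2, H3}: its best feasible assignment gives total 278.
Compare {H1, H3}: its best feasible assignment gives total 281.
Every other set of open sites that can feasibly serve all demand totals ≥ 278 even under its best assignment. Minimum: 256.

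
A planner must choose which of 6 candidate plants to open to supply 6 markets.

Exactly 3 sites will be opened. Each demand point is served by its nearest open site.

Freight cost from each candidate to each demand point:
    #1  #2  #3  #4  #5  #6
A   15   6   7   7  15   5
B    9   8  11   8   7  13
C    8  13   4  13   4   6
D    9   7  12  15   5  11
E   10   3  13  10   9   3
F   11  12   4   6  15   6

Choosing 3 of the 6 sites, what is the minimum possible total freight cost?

Open {C, E, F}.
  #1→C 8, #2→E 3, #3→C 4, #4→F 6, #5→C 4, #6→E 3  ⇒ total 28.
Compare {A, C, E}: total 29.
Compare {B, C, E}: total 30.
No size-3 selection does better; minimum is 28.

28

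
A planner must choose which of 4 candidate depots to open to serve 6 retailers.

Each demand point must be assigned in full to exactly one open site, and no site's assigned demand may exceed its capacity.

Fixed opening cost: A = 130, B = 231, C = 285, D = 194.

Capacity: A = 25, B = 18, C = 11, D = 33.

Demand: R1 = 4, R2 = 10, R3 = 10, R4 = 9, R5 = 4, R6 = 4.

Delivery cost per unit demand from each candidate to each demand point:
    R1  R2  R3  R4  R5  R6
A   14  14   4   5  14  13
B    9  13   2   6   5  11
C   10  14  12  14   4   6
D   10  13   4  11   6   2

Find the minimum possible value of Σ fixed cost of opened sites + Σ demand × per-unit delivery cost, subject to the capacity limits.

611

Open {A, D}; cheapest assignment that respects the capacities:
  A (cap 25, load 19): R3, R4 — cost 10×4 + 9×5 = 85
  D (cap 33, load 22): R1, R2, R5, R6 — cost 4×10 + 10×13 + 4×6 + 4×2 = 202
  Shipping 287, fixed 324 → total 611.
  Any other capacity-feasible assignment to {A, D} ships for at least 287.
Compare {A, B}: its best feasible assignment gives total 674.
Compare {B, D}: its best feasible assignment gives total 713.
Every other set of open sites that can feasibly serve all demand totals ≥ 674 even under its best assignment. Minimum: 611.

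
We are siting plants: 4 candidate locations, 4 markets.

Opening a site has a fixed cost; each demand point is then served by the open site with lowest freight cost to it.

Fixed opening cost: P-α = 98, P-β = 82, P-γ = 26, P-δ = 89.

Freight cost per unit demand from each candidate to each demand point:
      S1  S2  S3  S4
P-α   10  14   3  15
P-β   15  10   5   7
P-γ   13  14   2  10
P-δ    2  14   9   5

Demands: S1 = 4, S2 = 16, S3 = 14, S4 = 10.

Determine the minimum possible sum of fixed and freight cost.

Open {P-β, P-γ}: assign each demand point to its cheapest open site.
  S1→P-γ 4×13=52, S2→P-β 16×10=160, S3→P-γ 14×2=28, S4→P-β 10×7=70
  freight cost 310, fixed 108 → total 418.
Compare {P-γ, P-δ}: freight cost 310 + fixed 115 = 425.
Compare {P-γ}: freight cost 404 + fixed 26 = 430.
Compare {P-β}: freight cost 360 + fixed 82 = 442.
All other subsets cost ≥ 425. Minimum total cost: 418.

418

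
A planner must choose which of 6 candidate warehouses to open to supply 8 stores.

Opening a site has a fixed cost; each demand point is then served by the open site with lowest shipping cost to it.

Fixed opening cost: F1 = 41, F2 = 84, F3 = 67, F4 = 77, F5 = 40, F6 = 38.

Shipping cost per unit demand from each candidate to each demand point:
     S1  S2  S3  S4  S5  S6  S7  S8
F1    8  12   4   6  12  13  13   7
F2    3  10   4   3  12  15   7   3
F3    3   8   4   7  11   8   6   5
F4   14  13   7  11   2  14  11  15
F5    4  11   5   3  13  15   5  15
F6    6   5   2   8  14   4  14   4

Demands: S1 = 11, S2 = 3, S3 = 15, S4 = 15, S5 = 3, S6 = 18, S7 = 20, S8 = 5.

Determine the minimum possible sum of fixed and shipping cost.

443

Open {F5, F6}: assign each demand point to its cheapest open site.
  S1→F5 11×4=44, S2→F6 3×5=15, S3→F6 15×2=30, S4→F5 15×3=45, S5→F5 3×13=39, S6→F6 18×4=72, S7→F5 20×5=100, S8→F6 5×4=20
  shipping cost 365, fixed 78 → total 443.
Compare {F1, F5, F6}: shipping cost 362 + fixed 119 = 481.
Compare {F4, F5, F6}: shipping cost 332 + fixed 155 = 487.
Compare {F3, F5, F6}: shipping cost 348 + fixed 145 = 493.
All other subsets cost ≥ 481. Minimum total cost: 443.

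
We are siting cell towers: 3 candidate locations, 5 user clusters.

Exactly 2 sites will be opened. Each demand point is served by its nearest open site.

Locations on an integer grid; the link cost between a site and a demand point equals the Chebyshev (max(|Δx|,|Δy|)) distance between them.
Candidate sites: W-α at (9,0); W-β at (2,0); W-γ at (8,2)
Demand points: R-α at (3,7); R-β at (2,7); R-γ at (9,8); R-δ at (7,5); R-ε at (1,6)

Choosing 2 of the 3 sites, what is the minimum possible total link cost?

Open {W-β, W-γ}.
  R-α→W-γ 5, R-β→W-γ 6, R-γ→W-γ 6, R-δ→W-γ 3, R-ε→W-β 6  ⇒ total 26.
Compare {W-α, W-γ}: total 27.
Compare {W-α, W-β}: total 33.

26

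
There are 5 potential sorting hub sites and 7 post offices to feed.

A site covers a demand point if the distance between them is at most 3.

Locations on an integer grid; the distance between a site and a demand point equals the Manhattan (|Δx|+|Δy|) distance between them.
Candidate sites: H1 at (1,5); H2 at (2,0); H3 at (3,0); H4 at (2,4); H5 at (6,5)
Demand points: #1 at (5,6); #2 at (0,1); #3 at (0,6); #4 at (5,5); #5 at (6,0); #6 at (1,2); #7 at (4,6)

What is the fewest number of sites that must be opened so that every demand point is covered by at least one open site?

4

Coverage sets (demand points within 3 of each site):
  H1: {#3, #6}
  H2: {#2, #6}
  H3: {#5}
  H4: {#6}
  H5: {#1, #4, #7}
No 3 sites suffice: every size-3 union leaves at least one demand point uncovered.
But {H1, H2, H3, H5} covers everything, so the minimum is 4.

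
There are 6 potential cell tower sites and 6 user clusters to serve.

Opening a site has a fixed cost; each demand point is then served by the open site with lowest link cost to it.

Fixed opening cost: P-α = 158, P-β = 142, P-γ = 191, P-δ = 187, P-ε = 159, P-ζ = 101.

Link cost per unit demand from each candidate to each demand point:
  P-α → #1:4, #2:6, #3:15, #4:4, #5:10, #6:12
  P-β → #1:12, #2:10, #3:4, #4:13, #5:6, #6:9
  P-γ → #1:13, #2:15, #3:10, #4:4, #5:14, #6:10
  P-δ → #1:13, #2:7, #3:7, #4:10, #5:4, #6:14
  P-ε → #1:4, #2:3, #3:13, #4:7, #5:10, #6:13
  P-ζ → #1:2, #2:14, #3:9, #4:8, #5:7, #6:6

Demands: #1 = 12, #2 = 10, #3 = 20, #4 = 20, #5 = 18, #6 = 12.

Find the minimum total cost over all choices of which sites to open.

784

Open {P-α, P-β}: assign each demand point to its cheapest open site.
  #1→P-α 12×4=48, #2→P-α 10×6=60, #3→P-β 20×4=80, #4→P-α 20×4=80, #5→P-β 18×6=108, #6→P-β 12×9=108
  link cost 484, fixed 300 → total 784.
Compare {P-β, P-ζ}: link cost 544 + fixed 243 = 787.
Compare {P-α, P-ζ}: link cost 542 + fixed 259 = 801.
Compare {P-ζ}: link cost 702 + fixed 101 = 803.
All other subsets cost ≥ 787. Minimum total cost: 784.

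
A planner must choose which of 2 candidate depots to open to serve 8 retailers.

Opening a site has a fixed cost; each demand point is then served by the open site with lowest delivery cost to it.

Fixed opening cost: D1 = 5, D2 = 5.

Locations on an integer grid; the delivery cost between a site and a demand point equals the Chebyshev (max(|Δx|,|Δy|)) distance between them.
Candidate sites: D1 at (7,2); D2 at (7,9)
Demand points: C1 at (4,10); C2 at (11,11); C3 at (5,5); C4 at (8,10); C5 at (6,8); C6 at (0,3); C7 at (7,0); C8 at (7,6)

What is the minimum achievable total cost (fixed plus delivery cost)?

34

Open {D1, D2}: assign each demand point to its cheapest open site.
  C1→D2 3, C2→D2 4, C3→D1 3, C4→D2 1, C5→D2 1, C6→D1 7, C7→D1 2, C8→D2 3
  delivery cost 24, fixed 10 → total 34.
Compare {D2}: delivery cost 32 + fixed 5 = 37.
Compare {D1}: delivery cost 47 + fixed 5 = 52.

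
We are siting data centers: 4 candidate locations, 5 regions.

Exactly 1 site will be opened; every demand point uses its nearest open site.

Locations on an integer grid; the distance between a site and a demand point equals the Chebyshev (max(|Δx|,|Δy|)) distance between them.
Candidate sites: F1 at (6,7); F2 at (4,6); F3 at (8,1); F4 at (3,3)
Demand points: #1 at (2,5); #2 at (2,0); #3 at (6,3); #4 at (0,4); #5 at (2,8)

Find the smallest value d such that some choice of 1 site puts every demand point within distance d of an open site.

5

Open {F4}.
  Farthest demand point is #5 at distance 5 (to F4); all others are ≤ 5.
With {F2} the worst case is 6.
With {F1} the worst case is 7.
No size-1 selection achieves below 5.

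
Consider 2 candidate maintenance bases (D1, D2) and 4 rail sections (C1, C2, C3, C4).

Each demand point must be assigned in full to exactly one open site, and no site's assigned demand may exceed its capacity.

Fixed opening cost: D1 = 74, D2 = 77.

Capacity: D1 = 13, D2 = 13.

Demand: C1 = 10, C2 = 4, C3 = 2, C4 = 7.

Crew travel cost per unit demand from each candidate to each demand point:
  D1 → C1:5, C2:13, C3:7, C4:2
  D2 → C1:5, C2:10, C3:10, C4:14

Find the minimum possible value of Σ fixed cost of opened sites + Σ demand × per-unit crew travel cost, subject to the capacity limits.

Open {D1, D2}; cheapest assignment that respects the capacities:
  D1 (cap 13, load 13): C2, C3, C4 — cost 4×13 + 2×7 + 7×2 = 80
  D2 (cap 13, load 10): C1 — cost 10×5 = 50
  Shipping 130, fixed 151 → total 281.
  Any other capacity-feasible assignment to {D1, D2} ships for at least 130.
Total demand is 23 and no other set of sites has combined capacity ≥ 23, so {D1, D2} is the only feasible choice of open sites. Minimum: 281.

281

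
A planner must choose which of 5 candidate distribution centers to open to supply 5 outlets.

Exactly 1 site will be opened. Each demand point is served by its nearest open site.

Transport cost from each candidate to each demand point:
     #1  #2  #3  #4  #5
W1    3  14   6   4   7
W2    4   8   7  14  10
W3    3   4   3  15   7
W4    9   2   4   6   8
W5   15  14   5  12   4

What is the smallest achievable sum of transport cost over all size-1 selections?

Open {W4}.
  #1→W4 9, #2→W4 2, #3→W4 4, #4→W4 6, #5→W4 8  ⇒ total 29.
Compare {W3}: total 32.
Compare {W1}: total 34.
No size-1 selection does better; minimum is 29.

29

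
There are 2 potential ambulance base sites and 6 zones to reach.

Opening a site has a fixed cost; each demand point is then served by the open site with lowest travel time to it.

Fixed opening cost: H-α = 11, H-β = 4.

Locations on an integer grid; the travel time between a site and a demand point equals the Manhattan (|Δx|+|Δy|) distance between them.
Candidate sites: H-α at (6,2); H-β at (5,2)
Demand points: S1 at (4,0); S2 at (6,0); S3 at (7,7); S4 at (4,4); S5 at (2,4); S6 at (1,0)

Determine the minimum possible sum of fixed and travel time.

Open {H-β}: assign each demand point to its cheapest open site.
  S1→H-β 3, S2→H-β 3, S3→H-β 7, S4→H-β 3, S5→H-β 5, S6→H-β 6
  travel time 27, fixed 4 → total 31.
Compare {H-α}: travel time 29 + fixed 11 = 40.
Compare {H-α, H-β}: travel time 25 + fixed 15 = 40.

31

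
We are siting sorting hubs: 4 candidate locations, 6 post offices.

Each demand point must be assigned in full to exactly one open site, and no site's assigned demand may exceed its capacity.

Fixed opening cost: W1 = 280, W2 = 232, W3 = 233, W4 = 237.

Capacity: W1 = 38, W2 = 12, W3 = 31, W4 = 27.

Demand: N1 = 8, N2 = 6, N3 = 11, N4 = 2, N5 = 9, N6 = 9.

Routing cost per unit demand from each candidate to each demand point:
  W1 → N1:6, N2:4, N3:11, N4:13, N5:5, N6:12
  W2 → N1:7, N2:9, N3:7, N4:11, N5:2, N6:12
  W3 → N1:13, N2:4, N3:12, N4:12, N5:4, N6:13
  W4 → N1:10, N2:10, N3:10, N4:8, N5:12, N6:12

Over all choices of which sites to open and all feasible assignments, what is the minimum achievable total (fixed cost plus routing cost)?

840

Open {W1, W2}; cheapest assignment that respects the capacities:
  W1 (cap 38, load 34): N1, N2, N4, N5, N6 — cost 8×6 + 6×4 + 2×13 + 9×5 + 9×12 = 251
  W2 (cap 12, load 11): N3 — cost 11×7 = 77
  Shipping 328, fixed 512 → total 840.
  Any other capacity-feasible assignment to {W1, W2} ships for at least 328.
Compare {W3, W4}: its best feasible assignment gives total 853.
Compare {W1, W4}: its best feasible assignment gives total 868.
Every other set of open sites that can feasibly serve all demand totals ≥ 853 even under its best assignment. Minimum: 840.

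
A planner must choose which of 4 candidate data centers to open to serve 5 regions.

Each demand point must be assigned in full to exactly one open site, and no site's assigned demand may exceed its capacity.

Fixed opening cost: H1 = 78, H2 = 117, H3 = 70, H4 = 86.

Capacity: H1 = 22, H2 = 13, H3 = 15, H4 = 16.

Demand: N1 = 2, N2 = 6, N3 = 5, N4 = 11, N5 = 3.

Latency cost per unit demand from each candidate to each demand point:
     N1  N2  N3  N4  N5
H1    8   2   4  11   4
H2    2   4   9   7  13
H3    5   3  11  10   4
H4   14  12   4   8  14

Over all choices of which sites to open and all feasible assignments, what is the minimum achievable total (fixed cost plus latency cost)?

304

Open {H3, H4}; cheapest assignment that respects the capacities:
  H3 (cap 15, load 11): N1, N2, N5 — cost 2×5 + 6×3 + 3×4 = 40
  H4 (cap 16, load 16): N3, N4 — cost 5×4 + 11×8 = 108
  Shipping 148, fixed 156 → total 304.
  Any other capacity-feasible assignment to {H3, H4} ships for at least 148.
Compare {H1, H3}: its best feasible assignment gives total 312.
Compare {H1, H4}: its best feasible assignment gives total 312.
Every other set of open sites that can feasibly serve all demand totals ≥ 312 even under its best assignment. Minimum: 304.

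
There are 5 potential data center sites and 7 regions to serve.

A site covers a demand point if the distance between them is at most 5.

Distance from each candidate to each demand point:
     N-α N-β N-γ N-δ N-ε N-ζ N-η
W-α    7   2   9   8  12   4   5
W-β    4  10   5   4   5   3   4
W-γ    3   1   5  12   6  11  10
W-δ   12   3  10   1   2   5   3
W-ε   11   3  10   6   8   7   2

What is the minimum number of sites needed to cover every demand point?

Coverage sets (demand points within 5 of each site):
  W-α: {N-β, N-ζ, N-η}
  W-β: {N-α, N-γ, N-δ, N-ε, N-ζ, N-η}
  W-γ: {N-α, N-β, N-γ}
  W-δ: {N-β, N-δ, N-ε, N-ζ, N-η}
  W-ε: {N-β, N-η}
No single site covers all 7 demand points.
But {W-α, W-β} covers everything, so the minimum is 2.

2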